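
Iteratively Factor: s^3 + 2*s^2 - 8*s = (s + 4)*(s^2 - 2*s) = (s - 2)*(s + 4)*(s)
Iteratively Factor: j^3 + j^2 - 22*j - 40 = (j + 2)*(j^2 - j - 20) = (j + 2)*(j + 4)*(j - 5)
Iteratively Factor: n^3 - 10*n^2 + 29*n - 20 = (n - 4)*(n^2 - 6*n + 5) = (n - 4)*(n - 1)*(n - 5)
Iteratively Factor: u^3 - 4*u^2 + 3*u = (u - 3)*(u^2 - u) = (u - 3)*(u - 1)*(u)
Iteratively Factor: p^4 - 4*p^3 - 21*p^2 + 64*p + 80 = (p + 4)*(p^3 - 8*p^2 + 11*p + 20) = (p - 4)*(p + 4)*(p^2 - 4*p - 5) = (p - 4)*(p + 1)*(p + 4)*(p - 5)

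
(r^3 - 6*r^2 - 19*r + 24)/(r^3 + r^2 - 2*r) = (r^2 - 5*r - 24)/(r*(r + 2))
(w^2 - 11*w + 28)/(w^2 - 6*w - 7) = (w - 4)/(w + 1)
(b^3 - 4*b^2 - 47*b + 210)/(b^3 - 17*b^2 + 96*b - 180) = (b + 7)/(b - 6)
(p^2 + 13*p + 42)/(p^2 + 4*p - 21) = (p + 6)/(p - 3)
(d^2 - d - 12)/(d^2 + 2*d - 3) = (d - 4)/(d - 1)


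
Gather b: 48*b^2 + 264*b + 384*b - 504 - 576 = 48*b^2 + 648*b - 1080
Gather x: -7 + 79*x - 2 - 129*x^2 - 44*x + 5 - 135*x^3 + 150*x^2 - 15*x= -135*x^3 + 21*x^2 + 20*x - 4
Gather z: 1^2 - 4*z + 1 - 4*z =2 - 8*z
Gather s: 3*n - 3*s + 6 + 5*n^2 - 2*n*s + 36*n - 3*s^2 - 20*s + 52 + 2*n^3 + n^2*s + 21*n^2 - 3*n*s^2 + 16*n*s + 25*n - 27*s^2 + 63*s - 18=2*n^3 + 26*n^2 + 64*n + s^2*(-3*n - 30) + s*(n^2 + 14*n + 40) + 40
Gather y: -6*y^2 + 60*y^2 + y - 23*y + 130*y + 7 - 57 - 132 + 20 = 54*y^2 + 108*y - 162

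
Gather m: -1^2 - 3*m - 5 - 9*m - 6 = -12*m - 12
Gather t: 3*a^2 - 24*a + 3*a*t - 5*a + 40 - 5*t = 3*a^2 - 29*a + t*(3*a - 5) + 40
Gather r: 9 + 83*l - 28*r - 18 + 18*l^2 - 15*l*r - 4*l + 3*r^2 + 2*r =18*l^2 + 79*l + 3*r^2 + r*(-15*l - 26) - 9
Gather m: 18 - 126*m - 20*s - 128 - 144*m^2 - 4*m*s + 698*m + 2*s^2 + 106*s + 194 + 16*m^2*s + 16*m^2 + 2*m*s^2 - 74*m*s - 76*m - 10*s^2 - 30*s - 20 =m^2*(16*s - 128) + m*(2*s^2 - 78*s + 496) - 8*s^2 + 56*s + 64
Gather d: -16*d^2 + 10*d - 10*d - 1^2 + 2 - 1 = -16*d^2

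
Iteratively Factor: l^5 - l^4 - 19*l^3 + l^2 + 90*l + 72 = (l + 3)*(l^4 - 4*l^3 - 7*l^2 + 22*l + 24) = (l + 1)*(l + 3)*(l^3 - 5*l^2 - 2*l + 24) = (l + 1)*(l + 2)*(l + 3)*(l^2 - 7*l + 12) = (l - 4)*(l + 1)*(l + 2)*(l + 3)*(l - 3)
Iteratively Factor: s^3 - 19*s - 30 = (s + 3)*(s^2 - 3*s - 10) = (s - 5)*(s + 3)*(s + 2)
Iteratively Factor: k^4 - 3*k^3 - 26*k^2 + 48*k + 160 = (k - 4)*(k^3 + k^2 - 22*k - 40) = (k - 5)*(k - 4)*(k^2 + 6*k + 8) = (k - 5)*(k - 4)*(k + 2)*(k + 4)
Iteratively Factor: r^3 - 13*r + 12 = (r - 1)*(r^2 + r - 12) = (r - 3)*(r - 1)*(r + 4)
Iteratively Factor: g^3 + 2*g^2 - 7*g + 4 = (g + 4)*(g^2 - 2*g + 1) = (g - 1)*(g + 4)*(g - 1)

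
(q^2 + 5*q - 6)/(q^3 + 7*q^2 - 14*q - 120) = (q - 1)/(q^2 + q - 20)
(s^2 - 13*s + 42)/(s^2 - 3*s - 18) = (s - 7)/(s + 3)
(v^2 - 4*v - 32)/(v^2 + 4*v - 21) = (v^2 - 4*v - 32)/(v^2 + 4*v - 21)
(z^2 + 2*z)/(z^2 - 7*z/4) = 4*(z + 2)/(4*z - 7)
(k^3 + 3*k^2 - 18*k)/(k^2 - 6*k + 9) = k*(k + 6)/(k - 3)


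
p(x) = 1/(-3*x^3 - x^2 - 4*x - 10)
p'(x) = (9*x^2 + 2*x + 4)/(-3*x^3 - x^2 - 4*x - 10)^2 = (9*x^2 + 2*x + 4)/(3*x^3 + x^2 + 4*x + 10)^2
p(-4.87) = 0.00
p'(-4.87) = 0.00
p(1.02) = -0.05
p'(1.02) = 0.05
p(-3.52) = 0.01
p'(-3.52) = 0.01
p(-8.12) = 0.00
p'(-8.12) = 0.00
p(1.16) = -0.05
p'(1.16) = 0.04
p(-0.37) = -0.12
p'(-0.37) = 0.06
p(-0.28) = -0.11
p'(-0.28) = 0.05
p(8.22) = -0.00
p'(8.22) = 0.00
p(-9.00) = 0.00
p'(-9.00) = 0.00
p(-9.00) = 0.00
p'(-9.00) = 0.00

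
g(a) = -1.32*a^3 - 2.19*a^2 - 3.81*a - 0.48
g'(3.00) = -52.59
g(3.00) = -67.26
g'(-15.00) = -829.11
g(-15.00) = 4018.92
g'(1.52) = -19.62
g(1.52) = -15.97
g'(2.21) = -32.83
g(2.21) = -33.84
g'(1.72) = -23.06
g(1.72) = -20.23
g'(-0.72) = -2.71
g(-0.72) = 1.62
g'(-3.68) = -41.32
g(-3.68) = 49.67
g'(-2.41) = -16.25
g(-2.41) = 14.46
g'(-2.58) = -18.87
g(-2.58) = 17.44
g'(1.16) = -14.22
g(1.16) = -9.91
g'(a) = -3.96*a^2 - 4.38*a - 3.81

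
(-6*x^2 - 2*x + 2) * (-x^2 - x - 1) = 6*x^4 + 8*x^3 + 6*x^2 - 2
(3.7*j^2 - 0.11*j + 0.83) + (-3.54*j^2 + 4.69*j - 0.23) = 0.16*j^2 + 4.58*j + 0.6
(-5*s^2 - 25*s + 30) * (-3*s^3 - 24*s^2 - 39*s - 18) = 15*s^5 + 195*s^4 + 705*s^3 + 345*s^2 - 720*s - 540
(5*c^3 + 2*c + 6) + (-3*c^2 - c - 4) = 5*c^3 - 3*c^2 + c + 2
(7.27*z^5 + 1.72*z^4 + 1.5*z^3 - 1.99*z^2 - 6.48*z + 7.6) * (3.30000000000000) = 23.991*z^5 + 5.676*z^4 + 4.95*z^3 - 6.567*z^2 - 21.384*z + 25.08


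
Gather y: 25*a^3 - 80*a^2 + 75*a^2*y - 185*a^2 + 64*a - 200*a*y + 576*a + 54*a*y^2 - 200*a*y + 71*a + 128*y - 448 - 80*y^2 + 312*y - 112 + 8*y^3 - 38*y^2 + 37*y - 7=25*a^3 - 265*a^2 + 711*a + 8*y^3 + y^2*(54*a - 118) + y*(75*a^2 - 400*a + 477) - 567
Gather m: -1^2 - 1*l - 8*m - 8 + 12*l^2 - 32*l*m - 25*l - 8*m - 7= 12*l^2 - 26*l + m*(-32*l - 16) - 16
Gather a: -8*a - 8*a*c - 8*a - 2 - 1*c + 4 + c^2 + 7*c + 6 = a*(-8*c - 16) + c^2 + 6*c + 8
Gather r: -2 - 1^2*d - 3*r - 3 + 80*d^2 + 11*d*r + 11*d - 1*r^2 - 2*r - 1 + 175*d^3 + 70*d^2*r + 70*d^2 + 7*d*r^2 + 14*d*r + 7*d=175*d^3 + 150*d^2 + 17*d + r^2*(7*d - 1) + r*(70*d^2 + 25*d - 5) - 6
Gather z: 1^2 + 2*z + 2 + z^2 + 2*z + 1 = z^2 + 4*z + 4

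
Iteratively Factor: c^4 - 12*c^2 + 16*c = (c - 2)*(c^3 + 2*c^2 - 8*c) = (c - 2)*(c + 4)*(c^2 - 2*c) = (c - 2)^2*(c + 4)*(c)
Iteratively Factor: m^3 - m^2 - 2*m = (m + 1)*(m^2 - 2*m) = m*(m + 1)*(m - 2)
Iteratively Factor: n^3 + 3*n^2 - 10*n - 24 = (n + 2)*(n^2 + n - 12) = (n + 2)*(n + 4)*(n - 3)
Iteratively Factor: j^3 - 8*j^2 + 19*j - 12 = (j - 4)*(j^2 - 4*j + 3) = (j - 4)*(j - 3)*(j - 1)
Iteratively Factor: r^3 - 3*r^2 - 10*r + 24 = (r - 4)*(r^2 + r - 6) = (r - 4)*(r + 3)*(r - 2)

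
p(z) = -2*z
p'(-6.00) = -2.00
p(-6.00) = 12.00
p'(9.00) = -2.00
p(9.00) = -18.00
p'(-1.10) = -2.00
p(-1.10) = 2.20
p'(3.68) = -2.00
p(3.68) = -7.36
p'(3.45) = -2.00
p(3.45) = -6.90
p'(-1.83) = -2.00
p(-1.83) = 3.66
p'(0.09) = -2.00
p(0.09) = -0.18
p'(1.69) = -2.00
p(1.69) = -3.38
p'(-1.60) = -2.00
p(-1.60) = 3.20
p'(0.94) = -2.00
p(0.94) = -1.88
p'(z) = -2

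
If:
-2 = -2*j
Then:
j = 1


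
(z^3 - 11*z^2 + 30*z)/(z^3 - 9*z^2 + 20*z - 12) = z*(z - 5)/(z^2 - 3*z + 2)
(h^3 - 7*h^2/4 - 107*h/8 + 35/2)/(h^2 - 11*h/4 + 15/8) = (2*h^2 - h - 28)/(2*h - 3)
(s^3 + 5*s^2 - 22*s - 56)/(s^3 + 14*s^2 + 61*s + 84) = (s^2 - 2*s - 8)/(s^2 + 7*s + 12)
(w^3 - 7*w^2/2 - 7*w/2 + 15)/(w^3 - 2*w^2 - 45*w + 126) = (w^2 - w/2 - 5)/(w^2 + w - 42)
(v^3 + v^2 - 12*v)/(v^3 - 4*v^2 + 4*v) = (v^2 + v - 12)/(v^2 - 4*v + 4)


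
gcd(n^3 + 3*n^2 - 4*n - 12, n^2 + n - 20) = 1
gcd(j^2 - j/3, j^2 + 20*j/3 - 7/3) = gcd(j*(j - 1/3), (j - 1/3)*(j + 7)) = j - 1/3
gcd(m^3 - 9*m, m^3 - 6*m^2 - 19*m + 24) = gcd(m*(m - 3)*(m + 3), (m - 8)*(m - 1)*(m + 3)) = m + 3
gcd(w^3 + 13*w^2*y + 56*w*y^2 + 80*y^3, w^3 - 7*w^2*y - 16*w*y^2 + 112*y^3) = w + 4*y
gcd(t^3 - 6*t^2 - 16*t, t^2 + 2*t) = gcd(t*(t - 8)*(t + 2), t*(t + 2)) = t^2 + 2*t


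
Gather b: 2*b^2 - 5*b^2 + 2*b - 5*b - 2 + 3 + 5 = -3*b^2 - 3*b + 6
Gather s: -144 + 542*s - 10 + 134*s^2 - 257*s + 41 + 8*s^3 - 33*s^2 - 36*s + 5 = 8*s^3 + 101*s^2 + 249*s - 108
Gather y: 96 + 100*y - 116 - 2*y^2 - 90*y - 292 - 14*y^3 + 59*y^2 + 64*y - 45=-14*y^3 + 57*y^2 + 74*y - 357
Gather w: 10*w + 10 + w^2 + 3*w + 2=w^2 + 13*w + 12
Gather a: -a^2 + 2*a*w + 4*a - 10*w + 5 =-a^2 + a*(2*w + 4) - 10*w + 5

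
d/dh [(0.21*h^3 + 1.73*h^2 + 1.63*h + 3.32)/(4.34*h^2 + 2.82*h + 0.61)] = (0.9114*h^4 + 1.1844*h^3 - 1.8113*h^2 - 26.707*h - 8.3681)/(18.8356*h^4 + 24.4776*h^3 + 13.2472*h^2 + 3.4404*h + 0.3721)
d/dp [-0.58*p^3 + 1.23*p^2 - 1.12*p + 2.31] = -1.74*p^2 + 2.46*p - 1.12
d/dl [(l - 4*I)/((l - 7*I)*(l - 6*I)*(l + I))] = 2*(-l^3 + 12*I*l^2 + 48*l - 79*I)/(l^6 - 24*I*l^5 - 202*l^4 + 612*I*l^3 - 167*l^2 + 2436*I*l - 1764)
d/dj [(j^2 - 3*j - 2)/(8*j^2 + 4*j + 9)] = (28*j^2 + 50*j - 19)/(64*j^4 + 64*j^3 + 160*j^2 + 72*j + 81)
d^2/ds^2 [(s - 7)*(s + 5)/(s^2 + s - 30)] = 2*(-3*s^3 - 15*s^2 - 285*s - 245)/(s^6 + 3*s^5 - 87*s^4 - 179*s^3 + 2610*s^2 + 2700*s - 27000)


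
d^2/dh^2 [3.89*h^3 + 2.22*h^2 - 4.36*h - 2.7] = 23.34*h + 4.44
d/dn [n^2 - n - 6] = 2*n - 1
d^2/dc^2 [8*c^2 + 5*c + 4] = 16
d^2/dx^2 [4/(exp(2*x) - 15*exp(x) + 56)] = 4*((15 - 4*exp(x))*(exp(2*x) - 15*exp(x) + 56) + 2*(2*exp(x) - 15)^2*exp(x))*exp(x)/(exp(2*x) - 15*exp(x) + 56)^3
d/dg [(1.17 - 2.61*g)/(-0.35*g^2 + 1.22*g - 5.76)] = (-0.9135*g^2 + 0.819*g + 13.6062)/(0.1225*g^4 - 0.854*g^3 + 5.5204*g^2 - 14.0544*g + 33.1776)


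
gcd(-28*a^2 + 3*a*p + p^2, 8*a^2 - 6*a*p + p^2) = -4*a + p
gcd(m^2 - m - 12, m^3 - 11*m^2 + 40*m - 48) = m - 4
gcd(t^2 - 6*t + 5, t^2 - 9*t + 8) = t - 1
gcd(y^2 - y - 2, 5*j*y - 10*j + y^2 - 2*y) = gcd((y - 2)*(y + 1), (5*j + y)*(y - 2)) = y - 2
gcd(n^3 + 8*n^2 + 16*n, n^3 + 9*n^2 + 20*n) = n^2 + 4*n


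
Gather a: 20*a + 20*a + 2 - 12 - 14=40*a - 24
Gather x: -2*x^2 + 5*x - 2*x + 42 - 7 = -2*x^2 + 3*x + 35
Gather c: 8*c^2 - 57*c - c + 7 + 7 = 8*c^2 - 58*c + 14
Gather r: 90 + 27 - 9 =108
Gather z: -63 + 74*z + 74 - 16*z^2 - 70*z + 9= -16*z^2 + 4*z + 20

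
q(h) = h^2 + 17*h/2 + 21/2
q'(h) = 2*h + 17/2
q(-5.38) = -6.29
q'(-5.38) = -2.26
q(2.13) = 33.14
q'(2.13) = 12.76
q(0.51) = 15.10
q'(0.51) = 9.52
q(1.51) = 25.62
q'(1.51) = 11.52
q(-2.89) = -5.71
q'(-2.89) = 2.72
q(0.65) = 16.45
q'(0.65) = 9.80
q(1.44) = 24.81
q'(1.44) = 11.38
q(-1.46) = 0.22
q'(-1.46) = 5.58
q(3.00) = 45.00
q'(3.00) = 14.50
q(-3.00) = -6.00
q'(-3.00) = 2.50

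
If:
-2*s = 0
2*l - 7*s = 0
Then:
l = 0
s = 0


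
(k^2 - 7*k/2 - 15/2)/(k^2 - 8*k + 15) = (k + 3/2)/(k - 3)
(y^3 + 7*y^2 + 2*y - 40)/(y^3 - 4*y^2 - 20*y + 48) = (y + 5)/(y - 6)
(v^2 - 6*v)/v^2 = (v - 6)/v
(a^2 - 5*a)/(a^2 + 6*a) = (a - 5)/(a + 6)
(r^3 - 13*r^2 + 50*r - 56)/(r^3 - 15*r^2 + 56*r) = (r^2 - 6*r + 8)/(r*(r - 8))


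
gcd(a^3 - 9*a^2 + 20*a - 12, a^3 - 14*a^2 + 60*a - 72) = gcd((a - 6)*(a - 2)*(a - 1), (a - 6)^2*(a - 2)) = a^2 - 8*a + 12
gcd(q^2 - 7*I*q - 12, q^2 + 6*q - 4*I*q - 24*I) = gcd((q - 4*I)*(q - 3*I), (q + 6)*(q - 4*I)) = q - 4*I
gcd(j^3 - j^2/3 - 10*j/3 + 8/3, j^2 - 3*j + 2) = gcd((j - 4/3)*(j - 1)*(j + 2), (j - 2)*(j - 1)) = j - 1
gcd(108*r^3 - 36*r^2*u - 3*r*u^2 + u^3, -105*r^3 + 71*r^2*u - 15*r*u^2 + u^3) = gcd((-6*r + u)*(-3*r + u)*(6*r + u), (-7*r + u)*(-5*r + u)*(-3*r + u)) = 3*r - u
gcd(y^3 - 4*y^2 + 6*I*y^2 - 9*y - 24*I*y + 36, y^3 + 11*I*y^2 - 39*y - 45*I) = y^2 + 6*I*y - 9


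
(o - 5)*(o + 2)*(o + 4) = o^3 + o^2 - 22*o - 40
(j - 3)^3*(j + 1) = j^4 - 8*j^3 + 18*j^2 - 27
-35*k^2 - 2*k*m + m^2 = (-7*k + m)*(5*k + m)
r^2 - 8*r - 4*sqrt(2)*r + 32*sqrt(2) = (r - 8)*(r - 4*sqrt(2))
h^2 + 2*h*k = h*(h + 2*k)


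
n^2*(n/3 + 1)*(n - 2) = n^4/3 + n^3/3 - 2*n^2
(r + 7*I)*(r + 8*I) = r^2 + 15*I*r - 56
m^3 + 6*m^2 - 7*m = m*(m - 1)*(m + 7)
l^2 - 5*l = l*(l - 5)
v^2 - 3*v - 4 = (v - 4)*(v + 1)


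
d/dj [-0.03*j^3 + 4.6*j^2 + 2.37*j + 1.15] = -0.09*j^2 + 9.2*j + 2.37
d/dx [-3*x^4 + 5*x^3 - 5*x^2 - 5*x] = -12*x^3 + 15*x^2 - 10*x - 5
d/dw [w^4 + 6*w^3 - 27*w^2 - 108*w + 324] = 4*w^3 + 18*w^2 - 54*w - 108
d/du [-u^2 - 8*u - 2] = -2*u - 8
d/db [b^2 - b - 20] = 2*b - 1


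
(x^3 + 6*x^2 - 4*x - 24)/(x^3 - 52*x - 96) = (x - 2)/(x - 8)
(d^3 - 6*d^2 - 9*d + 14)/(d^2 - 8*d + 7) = d + 2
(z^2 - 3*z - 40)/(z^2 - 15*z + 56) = (z + 5)/(z - 7)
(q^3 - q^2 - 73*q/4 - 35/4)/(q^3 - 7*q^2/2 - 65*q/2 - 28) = (2*q^2 - 9*q - 5)/(2*(q^2 - 7*q - 8))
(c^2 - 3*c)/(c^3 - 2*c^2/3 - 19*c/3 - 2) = 3*c/(3*c^2 + 7*c + 2)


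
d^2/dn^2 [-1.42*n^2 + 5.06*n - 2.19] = -2.84000000000000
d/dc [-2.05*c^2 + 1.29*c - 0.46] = 1.29 - 4.1*c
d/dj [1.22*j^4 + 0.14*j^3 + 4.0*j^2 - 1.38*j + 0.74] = 4.88*j^3 + 0.42*j^2 + 8.0*j - 1.38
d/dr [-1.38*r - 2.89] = -1.38000000000000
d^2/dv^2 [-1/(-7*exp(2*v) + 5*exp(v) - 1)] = ((5 - 28*exp(v))*(7*exp(2*v) - 5*exp(v) + 1) + 2*(14*exp(v) - 5)^2*exp(v))*exp(v)/(7*exp(2*v) - 5*exp(v) + 1)^3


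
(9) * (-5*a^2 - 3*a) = -45*a^2 - 27*a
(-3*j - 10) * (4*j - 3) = -12*j^2 - 31*j + 30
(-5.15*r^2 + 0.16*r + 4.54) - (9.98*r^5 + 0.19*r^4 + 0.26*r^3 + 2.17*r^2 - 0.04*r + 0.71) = -9.98*r^5 - 0.19*r^4 - 0.26*r^3 - 7.32*r^2 + 0.2*r + 3.83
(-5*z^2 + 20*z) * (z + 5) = -5*z^3 - 5*z^2 + 100*z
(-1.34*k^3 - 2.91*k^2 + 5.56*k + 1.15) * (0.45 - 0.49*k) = 0.6566*k^4 + 0.8229*k^3 - 4.0339*k^2 + 1.9385*k + 0.5175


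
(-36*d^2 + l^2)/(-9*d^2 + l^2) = (36*d^2 - l^2)/(9*d^2 - l^2)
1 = 1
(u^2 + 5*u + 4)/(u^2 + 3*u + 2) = (u + 4)/(u + 2)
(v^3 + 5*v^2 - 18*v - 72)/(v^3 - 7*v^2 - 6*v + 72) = (v + 6)/(v - 6)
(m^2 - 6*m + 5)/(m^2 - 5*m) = (m - 1)/m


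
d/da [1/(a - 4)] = -1/(a - 4)^2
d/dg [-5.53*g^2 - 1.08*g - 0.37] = -11.06*g - 1.08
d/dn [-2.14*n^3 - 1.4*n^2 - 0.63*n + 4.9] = -6.42*n^2 - 2.8*n - 0.63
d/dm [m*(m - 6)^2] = 3*(m - 6)*(m - 2)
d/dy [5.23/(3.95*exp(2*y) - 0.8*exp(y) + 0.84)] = (4.184 - 41.317*exp(y))*exp(y)/(3.95*exp(2*y) - 0.8*exp(y) + 0.84)^2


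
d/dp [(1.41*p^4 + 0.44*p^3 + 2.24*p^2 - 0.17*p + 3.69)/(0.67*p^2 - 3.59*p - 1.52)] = (1.8894*p^5 - 14.8909*p^4 - 11.732*p^3 - 9.9341*p^2 - 11.7542*p + 13.5055)/(0.4489*p^4 - 4.8106*p^3 + 10.8513*p^2 + 10.9136*p + 2.3104)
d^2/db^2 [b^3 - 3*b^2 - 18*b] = 6*b - 6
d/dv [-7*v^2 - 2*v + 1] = -14*v - 2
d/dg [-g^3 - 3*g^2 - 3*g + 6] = -3*g^2 - 6*g - 3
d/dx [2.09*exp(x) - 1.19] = 2.09*exp(x)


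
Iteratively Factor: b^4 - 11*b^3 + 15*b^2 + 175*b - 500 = (b - 5)*(b^3 - 6*b^2 - 15*b + 100) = (b - 5)^2*(b^2 - b - 20) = (b - 5)^3*(b + 4)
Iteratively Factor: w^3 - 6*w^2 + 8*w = (w - 2)*(w^2 - 4*w) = (w - 4)*(w - 2)*(w)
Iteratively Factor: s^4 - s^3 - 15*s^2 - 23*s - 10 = (s + 2)*(s^3 - 3*s^2 - 9*s - 5) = (s - 5)*(s + 2)*(s^2 + 2*s + 1) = (s - 5)*(s + 1)*(s + 2)*(s + 1)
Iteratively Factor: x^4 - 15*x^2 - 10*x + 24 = (x - 1)*(x^3 + x^2 - 14*x - 24) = (x - 1)*(x + 3)*(x^2 - 2*x - 8) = (x - 4)*(x - 1)*(x + 3)*(x + 2)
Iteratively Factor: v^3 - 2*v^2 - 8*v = (v - 4)*(v^2 + 2*v) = v*(v - 4)*(v + 2)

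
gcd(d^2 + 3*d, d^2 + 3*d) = d^2 + 3*d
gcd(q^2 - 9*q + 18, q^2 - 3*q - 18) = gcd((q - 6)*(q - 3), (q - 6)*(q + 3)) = q - 6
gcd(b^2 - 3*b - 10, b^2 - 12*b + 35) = b - 5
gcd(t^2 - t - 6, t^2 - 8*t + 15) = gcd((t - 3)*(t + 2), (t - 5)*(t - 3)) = t - 3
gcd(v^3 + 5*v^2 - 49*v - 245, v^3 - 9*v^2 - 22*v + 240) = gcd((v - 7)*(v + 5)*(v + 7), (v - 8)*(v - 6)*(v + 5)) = v + 5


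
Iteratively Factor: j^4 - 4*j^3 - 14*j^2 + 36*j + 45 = (j - 3)*(j^3 - j^2 - 17*j - 15) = (j - 3)*(j + 1)*(j^2 - 2*j - 15) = (j - 5)*(j - 3)*(j + 1)*(j + 3)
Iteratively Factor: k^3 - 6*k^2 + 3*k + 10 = (k + 1)*(k^2 - 7*k + 10) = (k - 5)*(k + 1)*(k - 2)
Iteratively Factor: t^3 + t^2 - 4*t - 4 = (t + 1)*(t^2 - 4) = (t - 2)*(t + 1)*(t + 2)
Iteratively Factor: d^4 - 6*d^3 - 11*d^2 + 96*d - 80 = (d - 4)*(d^3 - 2*d^2 - 19*d + 20) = (d - 4)*(d + 4)*(d^2 - 6*d + 5) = (d - 5)*(d - 4)*(d + 4)*(d - 1)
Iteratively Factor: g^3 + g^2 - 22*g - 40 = (g + 4)*(g^2 - 3*g - 10) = (g - 5)*(g + 4)*(g + 2)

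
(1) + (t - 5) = t - 4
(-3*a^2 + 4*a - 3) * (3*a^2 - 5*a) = -9*a^4 + 27*a^3 - 29*a^2 + 15*a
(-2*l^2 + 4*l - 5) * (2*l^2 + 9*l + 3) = -4*l^4 - 10*l^3 + 20*l^2 - 33*l - 15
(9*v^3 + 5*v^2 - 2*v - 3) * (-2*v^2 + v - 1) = -18*v^5 - v^4 - v^2 - v + 3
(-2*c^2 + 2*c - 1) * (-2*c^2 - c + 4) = 4*c^4 - 2*c^3 - 8*c^2 + 9*c - 4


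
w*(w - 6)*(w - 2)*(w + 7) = w^4 - w^3 - 44*w^2 + 84*w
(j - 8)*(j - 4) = j^2 - 12*j + 32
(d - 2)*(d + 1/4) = d^2 - 7*d/4 - 1/2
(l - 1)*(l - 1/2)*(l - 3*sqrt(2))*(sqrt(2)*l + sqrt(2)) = sqrt(2)*l^4 - 6*l^3 - sqrt(2)*l^3/2 - sqrt(2)*l^2 + 3*l^2 + sqrt(2)*l/2 + 6*l - 3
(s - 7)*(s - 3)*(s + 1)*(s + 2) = s^4 - 7*s^3 - 7*s^2 + 43*s + 42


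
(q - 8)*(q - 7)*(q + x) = q^3 + q^2*x - 15*q^2 - 15*q*x + 56*q + 56*x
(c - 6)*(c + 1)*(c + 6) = c^3 + c^2 - 36*c - 36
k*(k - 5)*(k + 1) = k^3 - 4*k^2 - 5*k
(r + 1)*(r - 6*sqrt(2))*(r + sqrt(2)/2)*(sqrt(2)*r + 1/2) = sqrt(2)*r^4 - 21*r^3/2 + sqrt(2)*r^3 - 35*sqrt(2)*r^2/4 - 21*r^2/2 - 35*sqrt(2)*r/4 - 3*r - 3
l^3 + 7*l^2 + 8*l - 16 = (l - 1)*(l + 4)^2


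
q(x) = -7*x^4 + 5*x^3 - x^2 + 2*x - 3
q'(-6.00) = 6602.00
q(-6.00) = -10203.00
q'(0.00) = 2.00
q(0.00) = -3.00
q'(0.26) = 2.00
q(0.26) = -2.49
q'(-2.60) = 600.73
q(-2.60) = -422.72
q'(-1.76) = 204.63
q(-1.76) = -104.04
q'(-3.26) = 1138.02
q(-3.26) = -984.00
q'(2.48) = -337.79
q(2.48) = -192.72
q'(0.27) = 2.00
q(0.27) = -2.47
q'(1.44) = -53.38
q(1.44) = -17.36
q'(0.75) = -2.88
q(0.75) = -2.17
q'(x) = -28*x^3 + 15*x^2 - 2*x + 2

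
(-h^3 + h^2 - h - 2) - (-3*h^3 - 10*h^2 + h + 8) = 2*h^3 + 11*h^2 - 2*h - 10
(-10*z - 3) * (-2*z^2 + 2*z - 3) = 20*z^3 - 14*z^2 + 24*z + 9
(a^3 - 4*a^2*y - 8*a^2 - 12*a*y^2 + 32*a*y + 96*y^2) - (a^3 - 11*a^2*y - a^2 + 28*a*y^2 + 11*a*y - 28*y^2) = 7*a^2*y - 7*a^2 - 40*a*y^2 + 21*a*y + 124*y^2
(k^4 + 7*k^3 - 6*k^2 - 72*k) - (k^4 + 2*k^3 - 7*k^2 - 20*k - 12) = 5*k^3 + k^2 - 52*k + 12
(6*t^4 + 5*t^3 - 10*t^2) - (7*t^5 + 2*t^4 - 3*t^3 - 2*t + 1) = -7*t^5 + 4*t^4 + 8*t^3 - 10*t^2 + 2*t - 1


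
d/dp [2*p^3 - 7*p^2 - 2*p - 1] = 6*p^2 - 14*p - 2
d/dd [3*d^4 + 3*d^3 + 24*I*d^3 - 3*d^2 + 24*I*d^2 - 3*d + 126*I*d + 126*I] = 12*d^3 + d^2*(9 + 72*I) + d*(-6 + 48*I) - 3 + 126*I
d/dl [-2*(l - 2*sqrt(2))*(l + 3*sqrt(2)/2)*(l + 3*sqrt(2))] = -6*l^2 - 10*sqrt(2)*l + 18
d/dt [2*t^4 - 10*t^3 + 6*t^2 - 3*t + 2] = 8*t^3 - 30*t^2 + 12*t - 3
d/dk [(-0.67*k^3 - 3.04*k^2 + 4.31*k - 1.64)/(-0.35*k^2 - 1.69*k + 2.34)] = (0.2345*k^4 + 2.2646*k^3 + 1.9427*k^2 - 15.3752*k + 7.3138)/(0.1225*k^4 + 1.183*k^3 + 1.2181*k^2 - 7.9092*k + 5.4756)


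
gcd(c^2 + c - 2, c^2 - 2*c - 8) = c + 2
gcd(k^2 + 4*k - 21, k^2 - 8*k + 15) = k - 3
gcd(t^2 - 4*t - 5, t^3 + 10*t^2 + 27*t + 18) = t + 1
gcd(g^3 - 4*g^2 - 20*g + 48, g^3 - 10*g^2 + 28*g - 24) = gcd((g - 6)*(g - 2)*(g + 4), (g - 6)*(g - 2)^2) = g^2 - 8*g + 12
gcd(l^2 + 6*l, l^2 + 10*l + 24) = l + 6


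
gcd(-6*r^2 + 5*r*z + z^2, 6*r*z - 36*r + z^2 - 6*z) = 6*r + z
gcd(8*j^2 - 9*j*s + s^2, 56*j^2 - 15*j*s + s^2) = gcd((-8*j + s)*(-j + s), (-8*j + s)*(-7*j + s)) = -8*j + s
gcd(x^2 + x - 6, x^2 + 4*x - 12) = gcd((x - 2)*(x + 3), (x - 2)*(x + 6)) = x - 2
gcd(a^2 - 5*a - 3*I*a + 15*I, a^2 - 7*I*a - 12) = a - 3*I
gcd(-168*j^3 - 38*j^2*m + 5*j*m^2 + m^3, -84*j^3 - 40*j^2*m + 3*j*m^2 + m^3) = 42*j^2 - j*m - m^2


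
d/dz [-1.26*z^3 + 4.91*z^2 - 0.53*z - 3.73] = -3.78*z^2 + 9.82*z - 0.53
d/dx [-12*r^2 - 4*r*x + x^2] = -4*r + 2*x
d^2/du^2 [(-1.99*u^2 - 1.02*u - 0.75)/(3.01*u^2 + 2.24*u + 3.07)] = (8.352148*u^3 + 69.563508*u^2 + 26.212284*u - 17.14778)/(27.270901*u^6 + 60.883872*u^5 + 128.752449*u^4 + 135.434432*u^3 + 131.318943*u^2 + 63.335328*u + 28.934443)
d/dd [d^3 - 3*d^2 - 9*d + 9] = 3*d^2 - 6*d - 9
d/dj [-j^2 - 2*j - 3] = -2*j - 2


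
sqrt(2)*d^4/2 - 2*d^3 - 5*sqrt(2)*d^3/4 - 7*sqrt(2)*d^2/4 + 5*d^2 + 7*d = d*(d - 7/2)*(d - 2*sqrt(2))*(sqrt(2)*d/2 + sqrt(2)/2)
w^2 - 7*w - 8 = (w - 8)*(w + 1)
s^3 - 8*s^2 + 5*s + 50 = (s - 5)^2*(s + 2)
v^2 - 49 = (v - 7)*(v + 7)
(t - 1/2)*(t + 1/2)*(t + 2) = t^3 + 2*t^2 - t/4 - 1/2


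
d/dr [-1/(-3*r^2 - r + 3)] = (-6*r - 1)/(3*r^2 + r - 3)^2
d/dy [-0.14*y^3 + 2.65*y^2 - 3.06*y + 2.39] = -0.42*y^2 + 5.3*y - 3.06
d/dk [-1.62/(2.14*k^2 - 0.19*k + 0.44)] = (6.9336*k - 0.3078)/(2.14*k^2 - 0.19*k + 0.44)^2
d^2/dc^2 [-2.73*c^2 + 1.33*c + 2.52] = -5.46000000000000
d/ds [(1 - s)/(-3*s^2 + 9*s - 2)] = (-3*s^2 + 6*s - 7)/(9*s^4 - 54*s^3 + 93*s^2 - 36*s + 4)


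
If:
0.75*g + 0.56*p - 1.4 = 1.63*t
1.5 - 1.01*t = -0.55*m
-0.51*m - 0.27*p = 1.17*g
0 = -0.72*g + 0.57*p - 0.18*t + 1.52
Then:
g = 1.63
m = -3.37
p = -0.71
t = -0.35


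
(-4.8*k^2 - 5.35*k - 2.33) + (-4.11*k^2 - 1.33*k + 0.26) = -8.91*k^2 - 6.68*k - 2.07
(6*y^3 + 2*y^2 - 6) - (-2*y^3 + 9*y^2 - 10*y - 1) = 8*y^3 - 7*y^2 + 10*y - 5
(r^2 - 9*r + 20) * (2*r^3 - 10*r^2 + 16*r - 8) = 2*r^5 - 28*r^4 + 146*r^3 - 352*r^2 + 392*r - 160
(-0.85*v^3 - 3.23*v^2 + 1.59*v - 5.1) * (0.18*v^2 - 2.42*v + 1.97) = -0.153*v^5 + 1.4756*v^4 + 6.4283*v^3 - 11.1289*v^2 + 15.4743*v - 10.047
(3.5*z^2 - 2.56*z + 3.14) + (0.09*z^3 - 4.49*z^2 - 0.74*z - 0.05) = 0.09*z^3 - 0.99*z^2 - 3.3*z + 3.09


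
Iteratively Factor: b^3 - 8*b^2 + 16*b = (b - 4)*(b^2 - 4*b) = b*(b - 4)*(b - 4)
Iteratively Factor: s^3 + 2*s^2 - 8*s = (s)*(s^2 + 2*s - 8) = s*(s + 4)*(s - 2)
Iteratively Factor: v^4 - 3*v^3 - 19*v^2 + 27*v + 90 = (v + 2)*(v^3 - 5*v^2 - 9*v + 45) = (v + 2)*(v + 3)*(v^2 - 8*v + 15) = (v - 5)*(v + 2)*(v + 3)*(v - 3)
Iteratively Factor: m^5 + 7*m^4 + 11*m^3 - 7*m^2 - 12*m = (m + 1)*(m^4 + 6*m^3 + 5*m^2 - 12*m) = (m + 1)*(m + 3)*(m^3 + 3*m^2 - 4*m) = m*(m + 1)*(m + 3)*(m^2 + 3*m - 4) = m*(m + 1)*(m + 3)*(m + 4)*(m - 1)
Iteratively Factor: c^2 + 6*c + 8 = (c + 4)*(c + 2)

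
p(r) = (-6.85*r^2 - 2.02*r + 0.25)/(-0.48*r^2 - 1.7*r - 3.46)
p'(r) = (-13.7*r - 2.02)/(-0.48*r^2 - 1.7*r - 3.46) + (0.96*r + 1.7)*(-6.85*r^2 - 2.02*r + 0.25)/(-0.48*r^2 - 1.7*r - 3.46)^2 = (10.6754*r^2 + 47.642*r + 7.4142)/(0.2304*r^4 + 1.632*r^3 + 6.2116*r^2 + 11.764*r + 11.9716)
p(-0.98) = 1.93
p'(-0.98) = -5.71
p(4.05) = 6.60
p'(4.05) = 1.13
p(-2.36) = 15.62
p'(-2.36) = -10.12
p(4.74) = 7.32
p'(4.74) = 0.95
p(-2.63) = 18.11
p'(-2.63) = -8.26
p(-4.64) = 23.34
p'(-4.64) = 0.46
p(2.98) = 5.21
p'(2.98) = 1.49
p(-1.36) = 4.75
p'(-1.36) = -9.08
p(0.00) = -0.07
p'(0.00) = 0.62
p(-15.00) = 17.57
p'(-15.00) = 0.23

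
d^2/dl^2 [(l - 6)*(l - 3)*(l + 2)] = 6*l - 14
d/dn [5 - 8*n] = -8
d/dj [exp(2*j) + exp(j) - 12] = (2*exp(j) + 1)*exp(j)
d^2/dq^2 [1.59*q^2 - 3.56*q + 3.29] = 3.18000000000000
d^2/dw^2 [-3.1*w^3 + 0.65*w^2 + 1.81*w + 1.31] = 1.3 - 18.6*w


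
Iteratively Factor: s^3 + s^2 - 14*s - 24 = (s + 2)*(s^2 - s - 12) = (s + 2)*(s + 3)*(s - 4)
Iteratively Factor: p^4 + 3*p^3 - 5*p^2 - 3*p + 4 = (p - 1)*(p^3 + 4*p^2 - p - 4) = (p - 1)^2*(p^2 + 5*p + 4) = (p - 1)^2*(p + 4)*(p + 1)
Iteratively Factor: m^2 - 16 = (m - 4)*(m + 4)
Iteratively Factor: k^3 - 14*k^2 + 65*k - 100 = (k - 4)*(k^2 - 10*k + 25) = (k - 5)*(k - 4)*(k - 5)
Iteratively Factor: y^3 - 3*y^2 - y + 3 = (y + 1)*(y^2 - 4*y + 3) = (y - 3)*(y + 1)*(y - 1)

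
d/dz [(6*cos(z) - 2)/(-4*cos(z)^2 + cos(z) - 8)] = 2*(12*sin(z)^2 + 8*cos(z) + 11)*sin(z)/(4*sin(z)^2 + cos(z) - 12)^2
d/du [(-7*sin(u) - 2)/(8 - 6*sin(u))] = -17*cos(u)/(3*sin(u) - 4)^2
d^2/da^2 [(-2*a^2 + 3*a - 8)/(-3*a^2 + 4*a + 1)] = 2*(-3*a^3 + 234*a^2 - 315*a + 166)/(27*a^6 - 108*a^5 + 117*a^4 + 8*a^3 - 39*a^2 - 12*a - 1)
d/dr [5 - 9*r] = -9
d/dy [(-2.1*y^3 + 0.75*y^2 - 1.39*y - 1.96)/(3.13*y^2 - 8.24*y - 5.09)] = (-6.573*y^4 + 34.608*y^3 + 30.2377*y^2 + 4.6346*y - 9.0753)/(9.7969*y^4 - 51.5824*y^3 + 36.0342*y^2 + 83.8832*y + 25.9081)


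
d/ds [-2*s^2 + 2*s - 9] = 2 - 4*s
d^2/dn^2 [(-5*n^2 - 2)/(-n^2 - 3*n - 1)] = 6*(-5*n^3 - 3*n^2 + 6*n + 7)/(n^6 + 9*n^5 + 30*n^4 + 45*n^3 + 30*n^2 + 9*n + 1)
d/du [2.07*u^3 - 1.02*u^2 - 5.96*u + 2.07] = 6.21*u^2 - 2.04*u - 5.96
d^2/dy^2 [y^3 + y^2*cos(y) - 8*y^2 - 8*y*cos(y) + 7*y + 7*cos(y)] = -y^2*cos(y) - 4*y*sin(y) + 8*y*cos(y) + 6*y + 16*sin(y) - 5*cos(y) - 16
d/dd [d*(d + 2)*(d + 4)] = 3*d^2 + 12*d + 8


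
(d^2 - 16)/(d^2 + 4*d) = (d - 4)/d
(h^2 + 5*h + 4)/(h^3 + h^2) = (h + 4)/h^2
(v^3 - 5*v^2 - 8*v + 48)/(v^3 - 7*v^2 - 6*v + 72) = (v - 4)/(v - 6)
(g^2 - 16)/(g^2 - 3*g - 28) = (g - 4)/(g - 7)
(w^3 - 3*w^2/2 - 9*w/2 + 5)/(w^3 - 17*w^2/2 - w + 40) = (w - 1)/(w - 8)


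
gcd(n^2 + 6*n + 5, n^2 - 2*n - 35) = n + 5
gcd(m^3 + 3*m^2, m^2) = m^2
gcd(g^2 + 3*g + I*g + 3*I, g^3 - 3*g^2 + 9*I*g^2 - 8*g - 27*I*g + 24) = g + I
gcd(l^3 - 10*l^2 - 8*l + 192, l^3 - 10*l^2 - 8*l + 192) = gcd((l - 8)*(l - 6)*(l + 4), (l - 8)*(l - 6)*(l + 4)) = l^3 - 10*l^2 - 8*l + 192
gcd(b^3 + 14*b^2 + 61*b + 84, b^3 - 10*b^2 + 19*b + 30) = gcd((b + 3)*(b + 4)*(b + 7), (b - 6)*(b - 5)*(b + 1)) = 1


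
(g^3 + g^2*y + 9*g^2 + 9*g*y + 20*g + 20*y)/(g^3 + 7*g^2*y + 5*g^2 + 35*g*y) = (g^2 + g*y + 4*g + 4*y)/(g*(g + 7*y))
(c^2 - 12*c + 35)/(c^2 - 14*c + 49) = (c - 5)/(c - 7)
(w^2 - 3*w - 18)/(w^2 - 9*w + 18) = (w + 3)/(w - 3)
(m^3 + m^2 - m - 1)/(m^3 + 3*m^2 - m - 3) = (m + 1)/(m + 3)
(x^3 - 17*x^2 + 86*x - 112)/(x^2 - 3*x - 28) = (x^2 - 10*x + 16)/(x + 4)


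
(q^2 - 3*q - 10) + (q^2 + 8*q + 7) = 2*q^2 + 5*q - 3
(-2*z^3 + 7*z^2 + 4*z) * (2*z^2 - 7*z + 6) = -4*z^5 + 28*z^4 - 53*z^3 + 14*z^2 + 24*z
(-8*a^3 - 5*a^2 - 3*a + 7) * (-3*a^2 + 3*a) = 24*a^5 - 9*a^4 - 6*a^3 - 30*a^2 + 21*a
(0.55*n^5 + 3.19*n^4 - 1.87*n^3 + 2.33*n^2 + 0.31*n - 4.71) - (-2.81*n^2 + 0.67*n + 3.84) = 0.55*n^5 + 3.19*n^4 - 1.87*n^3 + 5.14*n^2 - 0.36*n - 8.55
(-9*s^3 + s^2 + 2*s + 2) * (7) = -63*s^3 + 7*s^2 + 14*s + 14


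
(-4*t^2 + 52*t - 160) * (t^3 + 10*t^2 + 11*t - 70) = -4*t^5 + 12*t^4 + 316*t^3 - 748*t^2 - 5400*t + 11200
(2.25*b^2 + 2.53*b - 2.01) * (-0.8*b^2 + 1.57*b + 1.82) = -1.8*b^4 + 1.5085*b^3 + 9.6751*b^2 + 1.4489*b - 3.6582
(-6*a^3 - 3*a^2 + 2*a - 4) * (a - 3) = -6*a^4 + 15*a^3 + 11*a^2 - 10*a + 12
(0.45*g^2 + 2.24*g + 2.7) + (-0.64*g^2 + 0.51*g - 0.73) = -0.19*g^2 + 2.75*g + 1.97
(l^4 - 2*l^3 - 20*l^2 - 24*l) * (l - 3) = l^5 - 5*l^4 - 14*l^3 + 36*l^2 + 72*l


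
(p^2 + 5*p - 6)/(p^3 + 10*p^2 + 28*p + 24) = (p - 1)/(p^2 + 4*p + 4)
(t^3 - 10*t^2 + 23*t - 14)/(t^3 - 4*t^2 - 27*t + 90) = (t^3 - 10*t^2 + 23*t - 14)/(t^3 - 4*t^2 - 27*t + 90)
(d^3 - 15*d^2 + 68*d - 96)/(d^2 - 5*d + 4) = (d^2 - 11*d + 24)/(d - 1)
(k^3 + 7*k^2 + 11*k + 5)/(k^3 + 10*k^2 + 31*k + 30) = (k^2 + 2*k + 1)/(k^2 + 5*k + 6)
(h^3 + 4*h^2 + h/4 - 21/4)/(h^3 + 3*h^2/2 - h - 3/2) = (h + 7/2)/(h + 1)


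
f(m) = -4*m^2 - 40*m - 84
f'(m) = -8*m - 40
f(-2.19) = -15.58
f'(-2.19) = -22.48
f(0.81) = -119.02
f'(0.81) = -46.48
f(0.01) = -84.40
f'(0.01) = -40.08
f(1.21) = -138.26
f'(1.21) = -49.68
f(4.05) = -311.61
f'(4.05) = -72.40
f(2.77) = -225.49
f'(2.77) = -62.16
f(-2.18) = -15.81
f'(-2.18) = -22.56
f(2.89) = -233.01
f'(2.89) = -63.12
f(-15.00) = -384.00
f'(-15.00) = 80.00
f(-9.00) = -48.00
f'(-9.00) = 32.00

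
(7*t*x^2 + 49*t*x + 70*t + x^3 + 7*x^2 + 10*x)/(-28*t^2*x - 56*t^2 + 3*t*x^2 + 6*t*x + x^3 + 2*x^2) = (x + 5)/(-4*t + x)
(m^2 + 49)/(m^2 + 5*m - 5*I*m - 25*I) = (m^2 + 49)/(m^2 + 5*m*(1 - I) - 25*I)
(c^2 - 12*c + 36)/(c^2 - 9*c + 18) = (c - 6)/(c - 3)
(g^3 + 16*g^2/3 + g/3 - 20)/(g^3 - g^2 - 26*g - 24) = (g^2 + 4*g/3 - 5)/(g^2 - 5*g - 6)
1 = 1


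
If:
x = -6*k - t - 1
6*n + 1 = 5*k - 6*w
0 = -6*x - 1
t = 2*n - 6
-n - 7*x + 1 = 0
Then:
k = 5/36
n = 13/6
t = -5/3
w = -479/216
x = -1/6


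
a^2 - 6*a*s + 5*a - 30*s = (a + 5)*(a - 6*s)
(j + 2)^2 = j^2 + 4*j + 4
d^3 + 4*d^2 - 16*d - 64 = (d - 4)*(d + 4)^2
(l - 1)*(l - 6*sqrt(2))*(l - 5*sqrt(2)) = l^3 - 11*sqrt(2)*l^2 - l^2 + 11*sqrt(2)*l + 60*l - 60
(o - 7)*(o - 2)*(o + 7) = o^3 - 2*o^2 - 49*o + 98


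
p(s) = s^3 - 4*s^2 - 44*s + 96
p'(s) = 3*s^2 - 8*s - 44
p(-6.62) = -78.14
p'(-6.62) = 140.43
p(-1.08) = 137.59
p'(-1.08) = -31.86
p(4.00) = -80.00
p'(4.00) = -28.00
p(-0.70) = 124.50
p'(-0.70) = -36.93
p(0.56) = 70.28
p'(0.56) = -47.54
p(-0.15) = 102.51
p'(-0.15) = -42.73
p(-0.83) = 129.19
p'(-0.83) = -35.29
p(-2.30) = 163.87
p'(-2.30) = -9.73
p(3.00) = -45.00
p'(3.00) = -41.00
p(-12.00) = -1680.00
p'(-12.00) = 484.00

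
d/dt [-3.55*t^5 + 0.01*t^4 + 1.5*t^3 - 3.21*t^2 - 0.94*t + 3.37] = -17.75*t^4 + 0.04*t^3 + 4.5*t^2 - 6.42*t - 0.94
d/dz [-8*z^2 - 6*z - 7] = -16*z - 6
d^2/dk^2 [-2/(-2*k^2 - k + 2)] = 4*(-4*k^2 - 2*k + (4*k + 1)^2 + 4)/(2*k^2 + k - 2)^3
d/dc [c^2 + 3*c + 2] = 2*c + 3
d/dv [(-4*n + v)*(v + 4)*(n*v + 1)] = -n*(4*n - v)*(v + 4) - (4*n - v)*(n*v + 1) + (v + 4)*(n*v + 1)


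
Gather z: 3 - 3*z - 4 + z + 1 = -2*z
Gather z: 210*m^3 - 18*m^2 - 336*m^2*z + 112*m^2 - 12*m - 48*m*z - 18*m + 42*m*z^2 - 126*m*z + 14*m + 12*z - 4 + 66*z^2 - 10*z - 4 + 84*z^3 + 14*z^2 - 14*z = 210*m^3 + 94*m^2 - 16*m + 84*z^3 + z^2*(42*m + 80) + z*(-336*m^2 - 174*m - 12) - 8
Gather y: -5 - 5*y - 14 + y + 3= -4*y - 16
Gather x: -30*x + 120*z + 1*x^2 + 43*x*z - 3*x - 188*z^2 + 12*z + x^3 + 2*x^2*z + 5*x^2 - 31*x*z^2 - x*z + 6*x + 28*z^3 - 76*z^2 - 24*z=x^3 + x^2*(2*z + 6) + x*(-31*z^2 + 42*z - 27) + 28*z^3 - 264*z^2 + 108*z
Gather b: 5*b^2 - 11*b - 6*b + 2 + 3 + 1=5*b^2 - 17*b + 6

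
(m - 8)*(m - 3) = m^2 - 11*m + 24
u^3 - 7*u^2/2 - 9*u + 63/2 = (u - 7/2)*(u - 3)*(u + 3)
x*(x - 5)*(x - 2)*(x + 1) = x^4 - 6*x^3 + 3*x^2 + 10*x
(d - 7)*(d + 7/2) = d^2 - 7*d/2 - 49/2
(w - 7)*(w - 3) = w^2 - 10*w + 21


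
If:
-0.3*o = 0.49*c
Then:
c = -0.612244897959184*o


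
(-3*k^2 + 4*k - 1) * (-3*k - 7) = 9*k^3 + 9*k^2 - 25*k + 7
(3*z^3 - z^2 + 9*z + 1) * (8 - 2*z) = -6*z^4 + 26*z^3 - 26*z^2 + 70*z + 8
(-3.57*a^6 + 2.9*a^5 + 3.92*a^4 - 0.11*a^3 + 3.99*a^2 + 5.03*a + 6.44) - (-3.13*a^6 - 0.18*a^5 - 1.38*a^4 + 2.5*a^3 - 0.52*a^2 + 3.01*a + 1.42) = -0.44*a^6 + 3.08*a^5 + 5.3*a^4 - 2.61*a^3 + 4.51*a^2 + 2.02*a + 5.02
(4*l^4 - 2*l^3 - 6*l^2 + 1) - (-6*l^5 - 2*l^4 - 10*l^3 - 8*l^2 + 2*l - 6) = 6*l^5 + 6*l^4 + 8*l^3 + 2*l^2 - 2*l + 7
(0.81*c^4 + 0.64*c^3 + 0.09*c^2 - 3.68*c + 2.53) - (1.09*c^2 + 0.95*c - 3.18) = 0.81*c^4 + 0.64*c^3 - 1.0*c^2 - 4.63*c + 5.71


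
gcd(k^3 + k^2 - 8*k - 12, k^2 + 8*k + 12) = k + 2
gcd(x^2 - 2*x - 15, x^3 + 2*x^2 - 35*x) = x - 5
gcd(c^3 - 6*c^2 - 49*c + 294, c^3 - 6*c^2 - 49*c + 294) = c^3 - 6*c^2 - 49*c + 294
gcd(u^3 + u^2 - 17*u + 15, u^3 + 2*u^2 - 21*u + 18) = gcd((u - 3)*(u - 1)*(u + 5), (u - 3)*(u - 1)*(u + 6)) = u^2 - 4*u + 3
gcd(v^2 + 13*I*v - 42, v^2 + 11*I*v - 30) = v + 6*I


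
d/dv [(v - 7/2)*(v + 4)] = 2*v + 1/2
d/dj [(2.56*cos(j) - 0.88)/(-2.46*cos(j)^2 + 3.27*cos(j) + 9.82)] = (-6.2976*cos(j)^2 + 4.3296*cos(j) - 28.0168)*sin(j)/(6.0516*cos(j)^4 - 16.0884*cos(j)^3 - 37.6215*cos(j)^2 + 64.2228*cos(j) + 96.4324)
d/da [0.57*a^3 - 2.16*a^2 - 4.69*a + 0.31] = 1.71*a^2 - 4.32*a - 4.69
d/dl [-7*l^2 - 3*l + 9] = -14*l - 3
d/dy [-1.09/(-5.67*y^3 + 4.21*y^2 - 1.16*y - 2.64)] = (-18.5409*y^2 + 9.1778*y - 1.2644)/(5.67*y^3 - 4.21*y^2 + 1.16*y + 2.64)^2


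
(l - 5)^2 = l^2 - 10*l + 25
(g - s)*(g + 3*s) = g^2 + 2*g*s - 3*s^2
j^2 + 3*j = j*(j + 3)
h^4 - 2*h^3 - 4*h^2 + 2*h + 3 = (h - 3)*(h - 1)*(h + 1)^2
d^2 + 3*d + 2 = (d + 1)*(d + 2)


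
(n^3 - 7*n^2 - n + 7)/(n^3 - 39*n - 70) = (n^2 - 1)/(n^2 + 7*n + 10)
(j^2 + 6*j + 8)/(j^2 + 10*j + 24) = (j + 2)/(j + 6)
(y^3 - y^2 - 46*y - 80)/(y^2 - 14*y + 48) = (y^2 + 7*y + 10)/(y - 6)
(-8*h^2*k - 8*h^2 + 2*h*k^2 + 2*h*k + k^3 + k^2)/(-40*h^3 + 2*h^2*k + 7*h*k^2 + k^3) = (k + 1)/(5*h + k)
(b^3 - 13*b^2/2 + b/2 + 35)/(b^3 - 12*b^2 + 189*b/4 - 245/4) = 2*(b + 2)/(2*b - 7)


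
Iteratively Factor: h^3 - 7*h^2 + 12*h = (h - 3)*(h^2 - 4*h) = (h - 4)*(h - 3)*(h)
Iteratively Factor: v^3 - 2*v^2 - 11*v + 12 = (v + 3)*(v^2 - 5*v + 4) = (v - 1)*(v + 3)*(v - 4)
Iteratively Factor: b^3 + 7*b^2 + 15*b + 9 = (b + 3)*(b^2 + 4*b + 3) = (b + 1)*(b + 3)*(b + 3)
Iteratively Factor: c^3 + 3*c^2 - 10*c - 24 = (c - 3)*(c^2 + 6*c + 8) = (c - 3)*(c + 4)*(c + 2)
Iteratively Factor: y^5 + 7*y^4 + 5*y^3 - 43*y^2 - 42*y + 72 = (y - 2)*(y^4 + 9*y^3 + 23*y^2 + 3*y - 36) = (y - 2)*(y + 4)*(y^3 + 5*y^2 + 3*y - 9) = (y - 2)*(y - 1)*(y + 4)*(y^2 + 6*y + 9) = (y - 2)*(y - 1)*(y + 3)*(y + 4)*(y + 3)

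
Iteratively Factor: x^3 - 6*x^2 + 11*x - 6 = (x - 2)*(x^2 - 4*x + 3) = (x - 3)*(x - 2)*(x - 1)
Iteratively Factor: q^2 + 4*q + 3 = (q + 1)*(q + 3)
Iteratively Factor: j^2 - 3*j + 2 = (j - 1)*(j - 2)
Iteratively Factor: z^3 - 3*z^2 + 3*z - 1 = (z - 1)*(z^2 - 2*z + 1) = (z - 1)^2*(z - 1)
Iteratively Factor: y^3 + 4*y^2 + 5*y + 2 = (y + 1)*(y^2 + 3*y + 2) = (y + 1)^2*(y + 2)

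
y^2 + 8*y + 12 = (y + 2)*(y + 6)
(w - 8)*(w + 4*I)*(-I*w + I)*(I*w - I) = w^4 - 10*w^3 + 4*I*w^3 + 17*w^2 - 40*I*w^2 - 8*w + 68*I*w - 32*I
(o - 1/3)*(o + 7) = o^2 + 20*o/3 - 7/3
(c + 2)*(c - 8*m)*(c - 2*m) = c^3 - 10*c^2*m + 2*c^2 + 16*c*m^2 - 20*c*m + 32*m^2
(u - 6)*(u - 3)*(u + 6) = u^3 - 3*u^2 - 36*u + 108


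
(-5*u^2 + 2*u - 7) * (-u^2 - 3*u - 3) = 5*u^4 + 13*u^3 + 16*u^2 + 15*u + 21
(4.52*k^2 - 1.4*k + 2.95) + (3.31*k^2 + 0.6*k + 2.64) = 7.83*k^2 - 0.8*k + 5.59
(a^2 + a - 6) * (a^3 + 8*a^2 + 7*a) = a^5 + 9*a^4 + 9*a^3 - 41*a^2 - 42*a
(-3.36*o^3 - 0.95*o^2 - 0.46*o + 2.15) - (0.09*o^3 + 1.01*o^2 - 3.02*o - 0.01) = -3.45*o^3 - 1.96*o^2 + 2.56*o + 2.16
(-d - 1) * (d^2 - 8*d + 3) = -d^3 + 7*d^2 + 5*d - 3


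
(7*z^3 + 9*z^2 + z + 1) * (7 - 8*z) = -56*z^4 - 23*z^3 + 55*z^2 - z + 7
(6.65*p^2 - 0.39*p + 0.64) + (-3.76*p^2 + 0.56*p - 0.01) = 2.89*p^2 + 0.17*p + 0.63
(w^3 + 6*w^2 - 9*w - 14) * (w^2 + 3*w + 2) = w^5 + 9*w^4 + 11*w^3 - 29*w^2 - 60*w - 28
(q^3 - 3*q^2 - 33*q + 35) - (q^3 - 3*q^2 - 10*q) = 35 - 23*q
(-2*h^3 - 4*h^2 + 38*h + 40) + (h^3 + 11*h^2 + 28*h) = -h^3 + 7*h^2 + 66*h + 40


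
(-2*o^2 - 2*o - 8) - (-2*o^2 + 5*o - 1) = -7*o - 7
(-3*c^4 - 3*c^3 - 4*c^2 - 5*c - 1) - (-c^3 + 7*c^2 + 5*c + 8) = -3*c^4 - 2*c^3 - 11*c^2 - 10*c - 9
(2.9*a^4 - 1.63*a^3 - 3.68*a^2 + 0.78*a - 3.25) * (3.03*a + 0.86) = 8.787*a^5 - 2.4449*a^4 - 12.5522*a^3 - 0.8014*a^2 - 9.1767*a - 2.795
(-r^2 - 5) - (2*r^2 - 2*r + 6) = -3*r^2 + 2*r - 11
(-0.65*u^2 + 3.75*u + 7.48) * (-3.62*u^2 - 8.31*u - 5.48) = 2.353*u^4 - 8.1735*u^3 - 54.6781*u^2 - 82.7088*u - 40.9904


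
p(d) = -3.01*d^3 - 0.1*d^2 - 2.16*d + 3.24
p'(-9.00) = -731.79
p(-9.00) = 2208.87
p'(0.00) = -2.16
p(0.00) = 3.24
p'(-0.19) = -2.45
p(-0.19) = 3.67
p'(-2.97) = -81.22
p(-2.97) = 87.63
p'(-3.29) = -99.24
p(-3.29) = 116.45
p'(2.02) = -39.41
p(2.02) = -26.34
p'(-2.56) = -60.83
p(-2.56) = 58.61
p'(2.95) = -81.33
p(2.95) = -81.28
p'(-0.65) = -5.85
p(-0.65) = 5.43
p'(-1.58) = -24.39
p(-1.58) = 18.28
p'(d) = -9.03*d^2 - 0.2*d - 2.16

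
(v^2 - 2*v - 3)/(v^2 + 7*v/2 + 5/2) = 2*(v - 3)/(2*v + 5)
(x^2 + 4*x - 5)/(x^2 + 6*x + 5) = (x - 1)/(x + 1)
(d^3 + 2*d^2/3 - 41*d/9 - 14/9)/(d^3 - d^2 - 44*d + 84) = (d^2 + 8*d/3 + 7/9)/(d^2 + d - 42)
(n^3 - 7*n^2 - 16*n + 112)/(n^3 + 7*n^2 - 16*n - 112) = (n - 7)/(n + 7)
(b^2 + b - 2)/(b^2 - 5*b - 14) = (b - 1)/(b - 7)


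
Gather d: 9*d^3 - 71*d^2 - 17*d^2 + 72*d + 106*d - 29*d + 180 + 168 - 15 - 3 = 9*d^3 - 88*d^2 + 149*d + 330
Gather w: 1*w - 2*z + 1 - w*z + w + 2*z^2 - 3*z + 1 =w*(2 - z) + 2*z^2 - 5*z + 2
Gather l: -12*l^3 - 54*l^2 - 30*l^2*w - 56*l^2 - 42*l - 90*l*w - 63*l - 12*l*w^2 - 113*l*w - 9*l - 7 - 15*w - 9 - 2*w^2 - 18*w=-12*l^3 + l^2*(-30*w - 110) + l*(-12*w^2 - 203*w - 114) - 2*w^2 - 33*w - 16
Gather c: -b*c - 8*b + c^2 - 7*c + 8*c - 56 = -8*b + c^2 + c*(1 - b) - 56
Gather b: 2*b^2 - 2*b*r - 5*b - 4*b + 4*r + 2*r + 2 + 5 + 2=2*b^2 + b*(-2*r - 9) + 6*r + 9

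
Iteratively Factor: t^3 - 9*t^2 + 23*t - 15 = (t - 5)*(t^2 - 4*t + 3) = (t - 5)*(t - 3)*(t - 1)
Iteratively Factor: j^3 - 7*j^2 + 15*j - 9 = (j - 1)*(j^2 - 6*j + 9) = (j - 3)*(j - 1)*(j - 3)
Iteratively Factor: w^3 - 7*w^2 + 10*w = (w)*(w^2 - 7*w + 10) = w*(w - 2)*(w - 5)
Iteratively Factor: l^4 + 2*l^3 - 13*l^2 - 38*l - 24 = (l - 4)*(l^3 + 6*l^2 + 11*l + 6) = (l - 4)*(l + 2)*(l^2 + 4*l + 3) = (l - 4)*(l + 1)*(l + 2)*(l + 3)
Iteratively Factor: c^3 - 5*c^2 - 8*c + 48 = (c - 4)*(c^2 - c - 12) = (c - 4)^2*(c + 3)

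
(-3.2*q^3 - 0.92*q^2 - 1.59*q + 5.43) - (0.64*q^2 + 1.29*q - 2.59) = -3.2*q^3 - 1.56*q^2 - 2.88*q + 8.02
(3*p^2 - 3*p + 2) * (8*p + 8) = 24*p^3 - 8*p + 16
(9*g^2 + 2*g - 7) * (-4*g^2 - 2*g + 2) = -36*g^4 - 26*g^3 + 42*g^2 + 18*g - 14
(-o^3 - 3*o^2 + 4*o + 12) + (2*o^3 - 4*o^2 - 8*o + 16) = o^3 - 7*o^2 - 4*o + 28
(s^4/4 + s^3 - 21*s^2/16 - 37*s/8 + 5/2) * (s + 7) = s^5/4 + 11*s^4/4 + 91*s^3/16 - 221*s^2/16 - 239*s/8 + 35/2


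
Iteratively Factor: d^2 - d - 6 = (d + 2)*(d - 3)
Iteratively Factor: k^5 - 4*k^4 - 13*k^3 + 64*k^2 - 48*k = (k - 3)*(k^4 - k^3 - 16*k^2 + 16*k) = (k - 3)*(k + 4)*(k^3 - 5*k^2 + 4*k) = (k - 4)*(k - 3)*(k + 4)*(k^2 - k) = k*(k - 4)*(k - 3)*(k + 4)*(k - 1)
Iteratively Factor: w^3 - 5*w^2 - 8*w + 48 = (w + 3)*(w^2 - 8*w + 16) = (w - 4)*(w + 3)*(w - 4)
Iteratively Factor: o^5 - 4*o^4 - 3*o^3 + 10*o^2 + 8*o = (o - 4)*(o^4 - 3*o^2 - 2*o) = (o - 4)*(o - 2)*(o^3 + 2*o^2 + o) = o*(o - 4)*(o - 2)*(o^2 + 2*o + 1) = o*(o - 4)*(o - 2)*(o + 1)*(o + 1)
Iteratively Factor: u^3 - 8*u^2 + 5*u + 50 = (u - 5)*(u^2 - 3*u - 10) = (u - 5)^2*(u + 2)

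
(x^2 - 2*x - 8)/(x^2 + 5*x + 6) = (x - 4)/(x + 3)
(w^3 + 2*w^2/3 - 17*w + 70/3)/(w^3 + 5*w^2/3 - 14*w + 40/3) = (3*w - 7)/(3*w - 4)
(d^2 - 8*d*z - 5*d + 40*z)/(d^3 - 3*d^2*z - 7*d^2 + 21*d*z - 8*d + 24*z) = (d^2 - 8*d*z - 5*d + 40*z)/(d^3 - 3*d^2*z - 7*d^2 + 21*d*z - 8*d + 24*z)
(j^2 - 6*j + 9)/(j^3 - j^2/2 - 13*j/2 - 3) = 2*(j - 3)/(2*j^2 + 5*j + 2)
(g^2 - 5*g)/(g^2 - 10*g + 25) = g/(g - 5)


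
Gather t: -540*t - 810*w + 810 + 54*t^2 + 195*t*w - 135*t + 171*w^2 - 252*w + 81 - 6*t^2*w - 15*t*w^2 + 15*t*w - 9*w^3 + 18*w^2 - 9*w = t^2*(54 - 6*w) + t*(-15*w^2 + 210*w - 675) - 9*w^3 + 189*w^2 - 1071*w + 891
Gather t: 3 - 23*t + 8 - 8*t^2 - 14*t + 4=-8*t^2 - 37*t + 15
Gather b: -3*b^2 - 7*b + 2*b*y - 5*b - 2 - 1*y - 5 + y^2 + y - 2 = -3*b^2 + b*(2*y - 12) + y^2 - 9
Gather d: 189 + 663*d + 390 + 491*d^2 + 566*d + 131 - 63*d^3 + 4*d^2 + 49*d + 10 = -63*d^3 + 495*d^2 + 1278*d + 720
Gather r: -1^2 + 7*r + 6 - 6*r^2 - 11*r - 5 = -6*r^2 - 4*r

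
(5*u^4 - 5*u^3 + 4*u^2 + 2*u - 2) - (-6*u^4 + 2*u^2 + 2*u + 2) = 11*u^4 - 5*u^3 + 2*u^2 - 4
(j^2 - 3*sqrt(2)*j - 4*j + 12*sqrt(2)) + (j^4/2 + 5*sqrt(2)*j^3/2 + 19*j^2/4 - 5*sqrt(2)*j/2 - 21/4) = j^4/2 + 5*sqrt(2)*j^3/2 + 23*j^2/4 - 11*sqrt(2)*j/2 - 4*j - 21/4 + 12*sqrt(2)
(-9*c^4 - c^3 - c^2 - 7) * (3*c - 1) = -27*c^5 + 6*c^4 - 2*c^3 + c^2 - 21*c + 7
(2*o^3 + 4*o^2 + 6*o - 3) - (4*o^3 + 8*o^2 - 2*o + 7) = -2*o^3 - 4*o^2 + 8*o - 10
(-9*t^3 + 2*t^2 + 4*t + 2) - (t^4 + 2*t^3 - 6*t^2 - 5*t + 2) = -t^4 - 11*t^3 + 8*t^2 + 9*t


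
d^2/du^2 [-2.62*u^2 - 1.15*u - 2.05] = -5.24000000000000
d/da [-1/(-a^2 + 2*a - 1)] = 2*(1 - a)/(a^2 - 2*a + 1)^2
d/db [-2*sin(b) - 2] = -2*cos(b)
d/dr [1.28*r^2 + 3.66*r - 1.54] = 2.56*r + 3.66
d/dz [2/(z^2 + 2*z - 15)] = 4*(-z - 1)/(z^2 + 2*z - 15)^2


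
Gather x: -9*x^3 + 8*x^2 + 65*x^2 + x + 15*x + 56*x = -9*x^3 + 73*x^2 + 72*x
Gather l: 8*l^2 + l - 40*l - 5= 8*l^2 - 39*l - 5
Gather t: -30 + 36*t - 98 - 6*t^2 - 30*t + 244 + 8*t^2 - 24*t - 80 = 2*t^2 - 18*t + 36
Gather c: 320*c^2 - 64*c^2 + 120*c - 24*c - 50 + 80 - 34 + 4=256*c^2 + 96*c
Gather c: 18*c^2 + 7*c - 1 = 18*c^2 + 7*c - 1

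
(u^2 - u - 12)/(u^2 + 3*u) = (u - 4)/u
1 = 1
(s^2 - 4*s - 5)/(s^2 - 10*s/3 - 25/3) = 3*(s + 1)/(3*s + 5)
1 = 1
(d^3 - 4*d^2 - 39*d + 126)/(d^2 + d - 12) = (d^2 - d - 42)/(d + 4)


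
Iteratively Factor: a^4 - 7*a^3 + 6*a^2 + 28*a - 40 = (a - 2)*(a^3 - 5*a^2 - 4*a + 20) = (a - 2)*(a + 2)*(a^2 - 7*a + 10) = (a - 2)^2*(a + 2)*(a - 5)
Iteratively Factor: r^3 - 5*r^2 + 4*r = (r - 1)*(r^2 - 4*r) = (r - 4)*(r - 1)*(r)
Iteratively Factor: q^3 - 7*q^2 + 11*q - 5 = (q - 5)*(q^2 - 2*q + 1) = (q - 5)*(q - 1)*(q - 1)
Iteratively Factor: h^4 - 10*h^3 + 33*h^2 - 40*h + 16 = (h - 1)*(h^3 - 9*h^2 + 24*h - 16) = (h - 1)^2*(h^2 - 8*h + 16) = (h - 4)*(h - 1)^2*(h - 4)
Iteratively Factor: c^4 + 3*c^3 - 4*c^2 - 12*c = (c + 3)*(c^3 - 4*c) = (c - 2)*(c + 3)*(c^2 + 2*c) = (c - 2)*(c + 2)*(c + 3)*(c)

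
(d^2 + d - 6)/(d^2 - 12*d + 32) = (d^2 + d - 6)/(d^2 - 12*d + 32)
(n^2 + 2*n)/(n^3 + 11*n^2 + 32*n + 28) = n/(n^2 + 9*n + 14)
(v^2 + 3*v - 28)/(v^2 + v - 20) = (v + 7)/(v + 5)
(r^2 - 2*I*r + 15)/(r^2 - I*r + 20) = (r + 3*I)/(r + 4*I)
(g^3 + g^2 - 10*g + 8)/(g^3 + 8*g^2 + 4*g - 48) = (g - 1)/(g + 6)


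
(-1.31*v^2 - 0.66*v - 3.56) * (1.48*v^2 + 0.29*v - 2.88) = -1.9388*v^4 - 1.3567*v^3 - 1.6874*v^2 + 0.8684*v + 10.2528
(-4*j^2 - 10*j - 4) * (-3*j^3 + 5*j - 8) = 12*j^5 + 30*j^4 - 8*j^3 - 18*j^2 + 60*j + 32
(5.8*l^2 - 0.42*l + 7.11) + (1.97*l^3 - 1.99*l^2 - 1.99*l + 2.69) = 1.97*l^3 + 3.81*l^2 - 2.41*l + 9.8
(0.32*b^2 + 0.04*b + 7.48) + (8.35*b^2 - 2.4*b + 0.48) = 8.67*b^2 - 2.36*b + 7.96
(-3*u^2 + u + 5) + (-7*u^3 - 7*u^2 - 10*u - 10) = -7*u^3 - 10*u^2 - 9*u - 5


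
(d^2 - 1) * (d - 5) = d^3 - 5*d^2 - d + 5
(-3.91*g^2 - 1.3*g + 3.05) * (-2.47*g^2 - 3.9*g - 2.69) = 9.6577*g^4 + 18.46*g^3 + 8.0544*g^2 - 8.398*g - 8.2045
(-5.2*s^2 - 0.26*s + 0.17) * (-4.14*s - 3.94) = 21.528*s^3 + 21.5644*s^2 + 0.3206*s - 0.6698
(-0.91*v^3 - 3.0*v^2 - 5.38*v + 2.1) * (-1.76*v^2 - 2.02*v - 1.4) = 1.6016*v^5 + 7.1182*v^4 + 16.8028*v^3 + 11.3716*v^2 + 3.29*v - 2.94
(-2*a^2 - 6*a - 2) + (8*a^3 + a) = 8*a^3 - 2*a^2 - 5*a - 2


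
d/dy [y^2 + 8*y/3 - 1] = 2*y + 8/3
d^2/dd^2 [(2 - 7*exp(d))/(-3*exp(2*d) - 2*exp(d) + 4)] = (63*exp(4*d) - 114*exp(3*d) + 468*exp(2*d) - 48*exp(d) + 96)*exp(d)/(27*exp(6*d) + 54*exp(5*d) - 72*exp(4*d) - 136*exp(3*d) + 96*exp(2*d) + 96*exp(d) - 64)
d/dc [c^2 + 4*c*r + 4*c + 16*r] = 2*c + 4*r + 4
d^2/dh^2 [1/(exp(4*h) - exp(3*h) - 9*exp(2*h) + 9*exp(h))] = ((-16*exp(3*h) + 9*exp(2*h) + 36*exp(h) - 9)*(exp(3*h) - exp(2*h) - 9*exp(h) + 9) + 2*(4*exp(3*h) - 3*exp(2*h) - 18*exp(h) + 9)^2)*exp(-h)/(exp(3*h) - exp(2*h) - 9*exp(h) + 9)^3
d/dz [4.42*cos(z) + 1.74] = -4.42*sin(z)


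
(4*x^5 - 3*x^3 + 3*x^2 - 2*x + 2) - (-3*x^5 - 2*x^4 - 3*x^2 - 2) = 7*x^5 + 2*x^4 - 3*x^3 + 6*x^2 - 2*x + 4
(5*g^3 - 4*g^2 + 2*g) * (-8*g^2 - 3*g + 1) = -40*g^5 + 17*g^4 + g^3 - 10*g^2 + 2*g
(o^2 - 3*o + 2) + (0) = o^2 - 3*o + 2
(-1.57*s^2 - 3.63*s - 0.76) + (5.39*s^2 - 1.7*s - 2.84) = 3.82*s^2 - 5.33*s - 3.6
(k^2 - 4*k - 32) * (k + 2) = k^3 - 2*k^2 - 40*k - 64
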